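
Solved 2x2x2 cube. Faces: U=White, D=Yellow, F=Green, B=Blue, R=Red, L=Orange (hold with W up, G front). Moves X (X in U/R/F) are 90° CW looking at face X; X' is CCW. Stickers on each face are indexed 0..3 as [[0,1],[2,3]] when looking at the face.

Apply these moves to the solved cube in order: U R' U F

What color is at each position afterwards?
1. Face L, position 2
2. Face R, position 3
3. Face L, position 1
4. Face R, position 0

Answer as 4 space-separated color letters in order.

After move 1 (U): U=WWWW F=RRGG R=BBRR B=OOBB L=GGOO
After move 2 (R'): R=BRBR U=WBWO F=RWGW D=YRYG B=YOYB
After move 3 (U): U=WWOB F=BRGW R=YOBR B=GGYB L=RWOO
After move 4 (F): F=GBWR U=WWOW R=OOBR D=BYYG L=RYOR
Query 1: L[2] = O
Query 2: R[3] = R
Query 3: L[1] = Y
Query 4: R[0] = O

Answer: O R Y O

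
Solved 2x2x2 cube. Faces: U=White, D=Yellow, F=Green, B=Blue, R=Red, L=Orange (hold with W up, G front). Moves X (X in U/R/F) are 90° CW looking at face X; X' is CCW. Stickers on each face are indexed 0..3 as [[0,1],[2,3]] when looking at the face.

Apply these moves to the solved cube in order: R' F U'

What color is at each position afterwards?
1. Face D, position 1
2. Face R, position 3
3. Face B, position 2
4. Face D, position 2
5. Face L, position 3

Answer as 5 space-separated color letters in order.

After move 1 (R'): R=RRRR U=WBWB F=GWGW D=YGYG B=YBYB
After move 2 (F): F=GGWW U=WBOO R=WRBR D=RRYG L=OYOG
After move 3 (U'): U=BOWO F=OYWW R=GGBR B=WRYB L=YBOG
Query 1: D[1] = R
Query 2: R[3] = R
Query 3: B[2] = Y
Query 4: D[2] = Y
Query 5: L[3] = G

Answer: R R Y Y G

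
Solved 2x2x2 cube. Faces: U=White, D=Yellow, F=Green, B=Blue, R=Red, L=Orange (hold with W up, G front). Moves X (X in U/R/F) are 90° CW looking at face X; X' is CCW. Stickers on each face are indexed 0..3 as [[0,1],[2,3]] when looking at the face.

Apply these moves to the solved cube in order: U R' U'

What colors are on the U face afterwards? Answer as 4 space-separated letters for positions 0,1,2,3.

After move 1 (U): U=WWWW F=RRGG R=BBRR B=OOBB L=GGOO
After move 2 (R'): R=BRBR U=WBWO F=RWGW D=YRYG B=YOYB
After move 3 (U'): U=BOWW F=GGGW R=RWBR B=BRYB L=YOOO
Query: U face = BOWW

Answer: B O W W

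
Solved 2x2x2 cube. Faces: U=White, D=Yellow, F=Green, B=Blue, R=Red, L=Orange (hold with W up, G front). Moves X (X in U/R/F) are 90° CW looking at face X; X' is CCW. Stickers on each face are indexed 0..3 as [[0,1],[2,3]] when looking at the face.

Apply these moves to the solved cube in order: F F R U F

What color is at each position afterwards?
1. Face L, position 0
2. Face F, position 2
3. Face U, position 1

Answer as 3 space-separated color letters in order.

Answer: G Y W

Derivation:
After move 1 (F): F=GGGG U=WWOO R=WRWR D=RRYY L=OYOY
After move 2 (F): F=GGGG U=WWYY R=OROR D=WWYY L=OROR
After move 3 (R): R=OORR U=WGYG F=GWGY D=WBYB B=YBWB
After move 4 (U): U=YWGG F=OOGY R=YBRR B=ORWB L=GWOR
After move 5 (F): F=GOYO U=YWRW R=GBGR D=RYYB L=GWOB
Query 1: L[0] = G
Query 2: F[2] = Y
Query 3: U[1] = W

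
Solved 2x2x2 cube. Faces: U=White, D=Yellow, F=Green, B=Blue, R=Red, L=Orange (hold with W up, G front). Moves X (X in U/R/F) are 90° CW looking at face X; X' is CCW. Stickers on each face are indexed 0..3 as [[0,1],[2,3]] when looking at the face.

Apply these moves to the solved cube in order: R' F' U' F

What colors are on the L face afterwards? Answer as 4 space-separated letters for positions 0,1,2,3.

After move 1 (R'): R=RRRR U=WBWB F=GWGW D=YGYG B=YBYB
After move 2 (F'): F=WWGG U=WBRR R=GRYR D=OOYG L=OBOW
After move 3 (U'): U=BRWR F=OBGG R=WWYR B=GRYB L=YBOW
After move 4 (F): F=GOGB U=BRWB R=WWRR D=YWYG L=YOOO
Query: L face = YOOO

Answer: Y O O O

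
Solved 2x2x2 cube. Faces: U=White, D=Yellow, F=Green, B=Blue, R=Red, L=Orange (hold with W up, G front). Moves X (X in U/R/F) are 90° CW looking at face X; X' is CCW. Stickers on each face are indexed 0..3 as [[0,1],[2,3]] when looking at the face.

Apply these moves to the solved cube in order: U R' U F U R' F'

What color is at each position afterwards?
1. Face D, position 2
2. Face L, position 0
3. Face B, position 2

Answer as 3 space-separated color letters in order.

Answer: Y G Y

Derivation:
After move 1 (U): U=WWWW F=RRGG R=BBRR B=OOBB L=GGOO
After move 2 (R'): R=BRBR U=WBWO F=RWGW D=YRYG B=YOYB
After move 3 (U): U=WWOB F=BRGW R=YOBR B=GGYB L=RWOO
After move 4 (F): F=GBWR U=WWOW R=OOBR D=BYYG L=RYOR
After move 5 (U): U=OWWW F=OOWR R=GGBR B=RYYB L=GBOR
After move 6 (R'): R=GRGB U=OYWR F=OWWW D=BOYR B=GYYB
After move 7 (F'): F=WWOW U=OYGG R=ORBB D=BRYR L=GROW
Query 1: D[2] = Y
Query 2: L[0] = G
Query 3: B[2] = Y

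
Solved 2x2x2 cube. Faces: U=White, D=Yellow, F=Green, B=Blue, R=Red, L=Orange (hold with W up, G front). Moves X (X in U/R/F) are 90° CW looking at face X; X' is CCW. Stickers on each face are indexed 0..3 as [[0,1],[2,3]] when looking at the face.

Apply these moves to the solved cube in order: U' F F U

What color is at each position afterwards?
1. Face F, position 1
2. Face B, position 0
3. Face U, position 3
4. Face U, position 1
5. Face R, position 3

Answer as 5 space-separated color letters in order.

Answer: G B W W R

Derivation:
After move 1 (U'): U=WWWW F=OOGG R=GGRR B=RRBB L=BBOO
After move 2 (F): F=GOGO U=WWOB R=WGWR D=RGYY L=BYOY
After move 3 (F): F=GGOO U=WWYY R=OGBR D=WWYY L=BROG
After move 4 (U): U=YWYW F=OGOO R=RRBR B=BRBB L=GGOG
Query 1: F[1] = G
Query 2: B[0] = B
Query 3: U[3] = W
Query 4: U[1] = W
Query 5: R[3] = R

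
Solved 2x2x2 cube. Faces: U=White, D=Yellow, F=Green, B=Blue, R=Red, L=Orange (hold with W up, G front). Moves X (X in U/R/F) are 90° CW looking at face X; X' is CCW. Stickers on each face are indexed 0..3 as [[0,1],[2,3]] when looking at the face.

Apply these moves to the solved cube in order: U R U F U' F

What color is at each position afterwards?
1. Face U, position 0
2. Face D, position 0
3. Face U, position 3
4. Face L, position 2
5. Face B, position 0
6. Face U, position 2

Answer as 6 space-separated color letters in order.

Answer: W R G O G B

Derivation:
After move 1 (U): U=WWWW F=RRGG R=BBRR B=OOBB L=GGOO
After move 2 (R): R=RBRB U=WRWG F=RYGY D=YBYO B=WOWB
After move 3 (U): U=WWGR F=RBGY R=WORB B=GGWB L=RYOO
After move 4 (F): F=GRYB U=WWOY R=GORB D=RWYO L=RYOB
After move 5 (U'): U=WYWO F=RYYB R=GRRB B=GOWB L=GGOB
After move 6 (F): F=YRBY U=WYBG R=WROB D=RGYO L=GROW
Query 1: U[0] = W
Query 2: D[0] = R
Query 3: U[3] = G
Query 4: L[2] = O
Query 5: B[0] = G
Query 6: U[2] = B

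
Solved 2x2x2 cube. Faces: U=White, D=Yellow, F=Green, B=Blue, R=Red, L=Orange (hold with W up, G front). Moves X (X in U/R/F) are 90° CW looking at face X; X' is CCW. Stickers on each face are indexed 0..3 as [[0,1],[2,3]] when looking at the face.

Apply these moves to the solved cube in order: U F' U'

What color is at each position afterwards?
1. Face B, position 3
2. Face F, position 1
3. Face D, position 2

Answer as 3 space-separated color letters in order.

After move 1 (U): U=WWWW F=RRGG R=BBRR B=OOBB L=GGOO
After move 2 (F'): F=RGRG U=WWBR R=YBYR D=GOYY L=GWOW
After move 3 (U'): U=WRWB F=GWRG R=RGYR B=YBBB L=OOOW
Query 1: B[3] = B
Query 2: F[1] = W
Query 3: D[2] = Y

Answer: B W Y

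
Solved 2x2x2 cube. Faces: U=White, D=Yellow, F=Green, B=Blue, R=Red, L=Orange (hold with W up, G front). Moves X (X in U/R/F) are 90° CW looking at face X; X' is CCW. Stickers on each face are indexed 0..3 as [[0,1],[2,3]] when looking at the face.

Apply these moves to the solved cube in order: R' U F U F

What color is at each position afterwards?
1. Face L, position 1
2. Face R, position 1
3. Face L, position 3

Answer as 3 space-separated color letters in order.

Answer: R O Y

Derivation:
After move 1 (R'): R=RRRR U=WBWB F=GWGW D=YGYG B=YBYB
After move 2 (U): U=WWBB F=RRGW R=YBRR B=OOYB L=GWOO
After move 3 (F): F=GRWR U=WWOW R=BBBR D=RYYG L=GYOG
After move 4 (U): U=OWWW F=BBWR R=OOBR B=GYYB L=GROG
After move 5 (F): F=WBRB U=OWGR R=WOWR D=BOYG L=GROY
Query 1: L[1] = R
Query 2: R[1] = O
Query 3: L[3] = Y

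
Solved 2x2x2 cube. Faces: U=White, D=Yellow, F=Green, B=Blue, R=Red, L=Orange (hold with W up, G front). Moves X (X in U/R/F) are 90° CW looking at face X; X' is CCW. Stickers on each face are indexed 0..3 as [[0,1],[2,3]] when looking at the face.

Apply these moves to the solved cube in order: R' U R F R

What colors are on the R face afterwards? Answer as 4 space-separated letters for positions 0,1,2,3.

Answer: W B B Y

Derivation:
After move 1 (R'): R=RRRR U=WBWB F=GWGW D=YGYG B=YBYB
After move 2 (U): U=WWBB F=RRGW R=YBRR B=OOYB L=GWOO
After move 3 (R): R=RYRB U=WRBW F=RGGG D=YYYO B=BOWB
After move 4 (F): F=GRGG U=WROW R=BYWB D=RRYO L=GYOY
After move 5 (R): R=WBBY U=WROG F=GRGO D=RWYB B=WORB
Query: R face = WBBY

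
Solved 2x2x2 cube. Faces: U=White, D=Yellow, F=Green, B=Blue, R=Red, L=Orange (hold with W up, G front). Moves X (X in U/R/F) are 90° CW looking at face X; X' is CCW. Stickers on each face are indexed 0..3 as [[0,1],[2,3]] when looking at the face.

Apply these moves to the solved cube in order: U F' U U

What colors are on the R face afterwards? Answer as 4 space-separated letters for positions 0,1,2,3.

After move 1 (U): U=WWWW F=RRGG R=BBRR B=OOBB L=GGOO
After move 2 (F'): F=RGRG U=WWBR R=YBYR D=GOYY L=GWOW
After move 3 (U): U=BWRW F=YBRG R=OOYR B=GWBB L=RGOW
After move 4 (U): U=RBWW F=OORG R=GWYR B=RGBB L=YBOW
Query: R face = GWYR

Answer: G W Y R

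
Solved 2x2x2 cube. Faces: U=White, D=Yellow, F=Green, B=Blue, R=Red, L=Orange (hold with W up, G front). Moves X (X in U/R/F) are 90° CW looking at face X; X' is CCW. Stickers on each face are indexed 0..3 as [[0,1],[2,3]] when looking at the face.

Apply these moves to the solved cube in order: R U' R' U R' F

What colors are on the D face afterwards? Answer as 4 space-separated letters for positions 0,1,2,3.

Answer: B R Y W

Derivation:
After move 1 (R): R=RRRR U=WGWG F=GYGY D=YBYB B=WBWB
After move 2 (U'): U=GGWW F=OOGY R=GYRR B=RRWB L=WBOO
After move 3 (R'): R=YRGR U=GWWR F=OGGW D=YOYY B=BRBB
After move 4 (U): U=WGRW F=YRGW R=BRGR B=WBBB L=OGOO
After move 5 (R'): R=RRBG U=WBRW F=YGGW D=YRYW B=YBOB
After move 6 (F): F=GYWG U=WBOG R=RRWG D=BRYW L=OYOR
Query: D face = BRYW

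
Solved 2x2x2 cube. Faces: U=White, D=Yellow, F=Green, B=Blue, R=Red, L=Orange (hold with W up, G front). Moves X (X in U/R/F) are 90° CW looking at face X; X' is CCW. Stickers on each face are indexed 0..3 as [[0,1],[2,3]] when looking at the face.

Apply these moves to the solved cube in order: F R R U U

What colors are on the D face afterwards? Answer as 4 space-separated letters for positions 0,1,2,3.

Answer: R W Y O

Derivation:
After move 1 (F): F=GGGG U=WWOO R=WRWR D=RRYY L=OYOY
After move 2 (R): R=WWRR U=WGOG F=GRGY D=RBYB B=OBWB
After move 3 (R): R=RWRW U=WROY F=GBGB D=RWYO B=GBGB
After move 4 (U): U=OWYR F=RWGB R=GBRW B=OYGB L=GBOY
After move 5 (U): U=YORW F=GBGB R=OYRW B=GBGB L=RWOY
Query: D face = RWYO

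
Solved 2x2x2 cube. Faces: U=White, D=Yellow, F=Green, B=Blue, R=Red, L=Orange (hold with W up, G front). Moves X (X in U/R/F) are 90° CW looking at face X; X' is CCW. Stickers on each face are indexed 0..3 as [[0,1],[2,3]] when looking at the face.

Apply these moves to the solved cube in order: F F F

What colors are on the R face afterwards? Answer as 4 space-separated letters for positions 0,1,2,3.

After move 1 (F): F=GGGG U=WWOO R=WRWR D=RRYY L=OYOY
After move 2 (F): F=GGGG U=WWYY R=OROR D=WWYY L=OROR
After move 3 (F): F=GGGG U=WWRR R=YRYR D=OOYY L=OWOW
Query: R face = YRYR

Answer: Y R Y R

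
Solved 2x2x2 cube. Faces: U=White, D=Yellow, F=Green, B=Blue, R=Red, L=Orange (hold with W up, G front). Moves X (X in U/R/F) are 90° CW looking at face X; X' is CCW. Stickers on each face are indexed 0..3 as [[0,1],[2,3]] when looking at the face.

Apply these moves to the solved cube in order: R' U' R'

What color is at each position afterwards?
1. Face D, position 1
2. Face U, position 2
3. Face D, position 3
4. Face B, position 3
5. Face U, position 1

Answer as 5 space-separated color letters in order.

Answer: O W W B Y

Derivation:
After move 1 (R'): R=RRRR U=WBWB F=GWGW D=YGYG B=YBYB
After move 2 (U'): U=BBWW F=OOGW R=GWRR B=RRYB L=YBOO
After move 3 (R'): R=WRGR U=BYWR F=OBGW D=YOYW B=GRGB
Query 1: D[1] = O
Query 2: U[2] = W
Query 3: D[3] = W
Query 4: B[3] = B
Query 5: U[1] = Y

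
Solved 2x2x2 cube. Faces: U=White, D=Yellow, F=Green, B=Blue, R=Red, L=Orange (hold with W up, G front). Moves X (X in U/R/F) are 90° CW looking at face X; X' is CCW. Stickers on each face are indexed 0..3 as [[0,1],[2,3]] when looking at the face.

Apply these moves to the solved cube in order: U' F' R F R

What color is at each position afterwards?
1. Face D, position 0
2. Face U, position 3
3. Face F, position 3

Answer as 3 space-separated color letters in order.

Answer: R O R

Derivation:
After move 1 (U'): U=WWWW F=OOGG R=GGRR B=RRBB L=BBOO
After move 2 (F'): F=OGOG U=WWGR R=YGYR D=BOYY L=BWOW
After move 3 (R): R=YYRG U=WGGG F=OOOY D=BBYR B=RRWB
After move 4 (F): F=OOYO U=WGWW R=GYGG D=RYYR L=BBOB
After move 5 (R): R=GGGY U=WOWO F=OYYR D=RWYR B=WRGB
Query 1: D[0] = R
Query 2: U[3] = O
Query 3: F[3] = R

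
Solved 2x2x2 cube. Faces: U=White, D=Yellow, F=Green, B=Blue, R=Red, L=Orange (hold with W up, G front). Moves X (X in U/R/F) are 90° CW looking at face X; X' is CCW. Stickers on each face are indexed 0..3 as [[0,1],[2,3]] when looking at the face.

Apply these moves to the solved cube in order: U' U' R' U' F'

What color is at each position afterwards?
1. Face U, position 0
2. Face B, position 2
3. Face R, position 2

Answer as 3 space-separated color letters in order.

Answer: B Y Y

Derivation:
After move 1 (U'): U=WWWW F=OOGG R=GGRR B=RRBB L=BBOO
After move 2 (U'): U=WWWW F=BBGG R=OORR B=GGBB L=RROO
After move 3 (R'): R=OROR U=WBWG F=BWGW D=YBYG B=YGYB
After move 4 (U'): U=BGWW F=RRGW R=BWOR B=ORYB L=YGOO
After move 5 (F'): F=RWRG U=BGBO R=BWYR D=GOYG L=YWOW
Query 1: U[0] = B
Query 2: B[2] = Y
Query 3: R[2] = Y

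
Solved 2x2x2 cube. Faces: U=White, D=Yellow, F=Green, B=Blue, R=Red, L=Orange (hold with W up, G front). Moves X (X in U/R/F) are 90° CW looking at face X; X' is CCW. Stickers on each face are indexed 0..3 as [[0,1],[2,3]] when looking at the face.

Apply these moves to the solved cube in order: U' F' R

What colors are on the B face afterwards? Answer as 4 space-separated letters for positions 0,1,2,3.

After move 1 (U'): U=WWWW F=OOGG R=GGRR B=RRBB L=BBOO
After move 2 (F'): F=OGOG U=WWGR R=YGYR D=BOYY L=BWOW
After move 3 (R): R=YYRG U=WGGG F=OOOY D=BBYR B=RRWB
Query: B face = RRWB

Answer: R R W B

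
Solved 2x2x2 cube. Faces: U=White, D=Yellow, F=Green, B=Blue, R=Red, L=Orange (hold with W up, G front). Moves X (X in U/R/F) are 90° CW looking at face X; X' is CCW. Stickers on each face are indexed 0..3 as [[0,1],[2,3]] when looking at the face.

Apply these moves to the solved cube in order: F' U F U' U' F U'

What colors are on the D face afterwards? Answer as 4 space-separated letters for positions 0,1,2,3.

After move 1 (F'): F=GGGG U=WWRR R=YRYR D=OOYY L=OWOW
After move 2 (U): U=RWRW F=YRGG R=BBYR B=OWBB L=GGOW
After move 3 (F): F=GYGR U=RWWG R=RBWR D=YBYY L=GOOO
After move 4 (U'): U=WGRW F=GOGR R=GYWR B=RBBB L=OWOO
After move 5 (U'): U=GWWR F=OWGR R=GOWR B=GYBB L=RBOO
After move 6 (F): F=GORW U=GWOB R=WORR D=WGYY L=RYOB
After move 7 (U'): U=WBGO F=RYRW R=GORR B=WOBB L=GYOB
Query: D face = WGYY

Answer: W G Y Y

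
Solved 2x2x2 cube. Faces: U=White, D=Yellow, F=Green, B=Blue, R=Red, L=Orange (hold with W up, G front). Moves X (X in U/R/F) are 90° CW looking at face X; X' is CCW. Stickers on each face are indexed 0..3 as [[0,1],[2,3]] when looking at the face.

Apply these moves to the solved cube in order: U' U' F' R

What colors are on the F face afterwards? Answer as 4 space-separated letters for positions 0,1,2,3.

Answer: B O B Y

Derivation:
After move 1 (U'): U=WWWW F=OOGG R=GGRR B=RRBB L=BBOO
After move 2 (U'): U=WWWW F=BBGG R=OORR B=GGBB L=RROO
After move 3 (F'): F=BGBG U=WWOR R=YOYR D=ROYY L=RWOW
After move 4 (R): R=YYRO U=WGOG F=BOBY D=RBYG B=RGWB
Query: F face = BOBY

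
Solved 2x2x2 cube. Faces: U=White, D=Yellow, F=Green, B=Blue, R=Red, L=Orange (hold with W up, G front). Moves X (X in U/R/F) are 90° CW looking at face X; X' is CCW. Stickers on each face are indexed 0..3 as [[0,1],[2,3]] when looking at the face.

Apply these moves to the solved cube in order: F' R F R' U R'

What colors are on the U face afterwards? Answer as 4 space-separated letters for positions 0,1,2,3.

After move 1 (F'): F=GGGG U=WWRR R=YRYR D=OOYY L=OWOW
After move 2 (R): R=YYRR U=WGRG F=GOGY D=OBYB B=RBWB
After move 3 (F): F=GGYO U=WGWW R=RYGR D=RYYB L=OOOB
After move 4 (R'): R=YRRG U=WWWR F=GGYW D=RGYO B=BBYB
After move 5 (U): U=WWRW F=YRYW R=BBRG B=OOYB L=GGOB
After move 6 (R'): R=BGBR U=WYRO F=YWYW D=RRYW B=OOGB
Query: U face = WYRO

Answer: W Y R O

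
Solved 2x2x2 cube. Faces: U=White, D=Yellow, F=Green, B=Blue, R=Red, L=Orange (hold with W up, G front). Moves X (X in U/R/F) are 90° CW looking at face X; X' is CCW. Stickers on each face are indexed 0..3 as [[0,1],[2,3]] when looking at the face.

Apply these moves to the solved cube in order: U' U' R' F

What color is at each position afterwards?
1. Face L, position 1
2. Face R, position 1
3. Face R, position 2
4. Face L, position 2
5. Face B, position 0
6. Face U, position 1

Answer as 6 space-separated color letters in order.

After move 1 (U'): U=WWWW F=OOGG R=GGRR B=RRBB L=BBOO
After move 2 (U'): U=WWWW F=BBGG R=OORR B=GGBB L=RROO
After move 3 (R'): R=OROR U=WBWG F=BWGW D=YBYG B=YGYB
After move 4 (F): F=GBWW U=WBOR R=WRGR D=OOYG L=RYOB
Query 1: L[1] = Y
Query 2: R[1] = R
Query 3: R[2] = G
Query 4: L[2] = O
Query 5: B[0] = Y
Query 6: U[1] = B

Answer: Y R G O Y B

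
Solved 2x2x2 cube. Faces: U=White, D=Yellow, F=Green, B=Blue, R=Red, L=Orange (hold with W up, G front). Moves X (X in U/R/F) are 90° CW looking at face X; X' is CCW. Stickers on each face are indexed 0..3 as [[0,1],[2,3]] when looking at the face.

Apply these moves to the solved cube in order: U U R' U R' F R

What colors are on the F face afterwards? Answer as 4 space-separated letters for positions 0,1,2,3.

After move 1 (U): U=WWWW F=RRGG R=BBRR B=OOBB L=GGOO
After move 2 (U): U=WWWW F=BBGG R=OORR B=GGBB L=RROO
After move 3 (R'): R=OROR U=WBWG F=BWGW D=YBYG B=YGYB
After move 4 (U): U=WWGB F=ORGW R=YGOR B=RRYB L=BWOO
After move 5 (R'): R=GRYO U=WYGR F=OWGB D=YRYW B=GRBB
After move 6 (F): F=GOBW U=WYOW R=GRRO D=YGYW L=BYOR
After move 7 (R): R=RGOR U=WOOW F=GGBW D=YBYG B=WRYB
Query: F face = GGBW

Answer: G G B W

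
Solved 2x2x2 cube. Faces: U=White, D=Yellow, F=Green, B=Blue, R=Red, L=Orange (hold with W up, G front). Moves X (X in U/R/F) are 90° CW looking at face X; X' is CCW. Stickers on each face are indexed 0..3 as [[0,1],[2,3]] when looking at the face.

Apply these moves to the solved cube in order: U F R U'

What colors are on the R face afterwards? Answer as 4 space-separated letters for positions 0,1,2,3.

Answer: G B R B

Derivation:
After move 1 (U): U=WWWW F=RRGG R=BBRR B=OOBB L=GGOO
After move 2 (F): F=GRGR U=WWOG R=WBWR D=RBYY L=GYOY
After move 3 (R): R=WWRB U=WROR F=GBGY D=RBYO B=GOWB
After move 4 (U'): U=RRWO F=GYGY R=GBRB B=WWWB L=GOOY
Query: R face = GBRB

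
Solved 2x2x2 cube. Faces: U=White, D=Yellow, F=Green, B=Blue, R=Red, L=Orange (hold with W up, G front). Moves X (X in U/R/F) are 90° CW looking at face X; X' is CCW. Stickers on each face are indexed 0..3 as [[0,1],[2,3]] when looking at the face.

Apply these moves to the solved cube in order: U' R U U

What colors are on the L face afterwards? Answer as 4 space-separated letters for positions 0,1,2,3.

Answer: R G O O

Derivation:
After move 1 (U'): U=WWWW F=OOGG R=GGRR B=RRBB L=BBOO
After move 2 (R): R=RGRG U=WOWG F=OYGY D=YBYR B=WRWB
After move 3 (U): U=WWGO F=RGGY R=WRRG B=BBWB L=OYOO
After move 4 (U): U=GWOW F=WRGY R=BBRG B=OYWB L=RGOO
Query: L face = RGOO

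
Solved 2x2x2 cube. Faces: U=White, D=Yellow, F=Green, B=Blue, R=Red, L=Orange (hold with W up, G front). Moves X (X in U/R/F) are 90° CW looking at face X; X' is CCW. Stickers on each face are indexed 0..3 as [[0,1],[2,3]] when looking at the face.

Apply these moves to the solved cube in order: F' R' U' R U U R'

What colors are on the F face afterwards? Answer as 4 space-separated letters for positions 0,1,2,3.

Answer: R W G B

Derivation:
After move 1 (F'): F=GGGG U=WWRR R=YRYR D=OOYY L=OWOW
After move 2 (R'): R=RRYY U=WBRB F=GWGR D=OGYG B=YBOB
After move 3 (U'): U=BBWR F=OWGR R=GWYY B=RROB L=YBOW
After move 4 (R): R=YGYW U=BWWR F=OGGG D=OOYR B=RRBB
After move 5 (U): U=WBRW F=YGGG R=RRYW B=YBBB L=OGOW
After move 6 (U): U=RWWB F=RRGG R=YBYW B=OGBB L=YGOW
After move 7 (R'): R=BWYY U=RBWO F=RWGB D=ORYG B=RGOB
Query: F face = RWGB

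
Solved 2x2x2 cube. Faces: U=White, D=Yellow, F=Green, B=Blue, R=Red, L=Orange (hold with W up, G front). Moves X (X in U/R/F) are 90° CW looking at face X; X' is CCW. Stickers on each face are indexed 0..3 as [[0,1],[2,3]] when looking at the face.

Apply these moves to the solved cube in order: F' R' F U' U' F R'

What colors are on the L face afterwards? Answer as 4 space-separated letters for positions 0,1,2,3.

After move 1 (F'): F=GGGG U=WWRR R=YRYR D=OOYY L=OWOW
After move 2 (R'): R=RRYY U=WBRB F=GWGR D=OGYG B=YBOB
After move 3 (F): F=GGRW U=WBWW R=RRBY D=YRYG L=OOOG
After move 4 (U'): U=BWWW F=OORW R=GGBY B=RROB L=YBOG
After move 5 (U'): U=WWBW F=YBRW R=OOBY B=GGOB L=RROG
After move 6 (F): F=RYWB U=WWGR R=BOWY D=BOYG L=RYOR
After move 7 (R'): R=OYBW U=WOGG F=RWWR D=BYYB B=GGOB
Query: L face = RYOR

Answer: R Y O R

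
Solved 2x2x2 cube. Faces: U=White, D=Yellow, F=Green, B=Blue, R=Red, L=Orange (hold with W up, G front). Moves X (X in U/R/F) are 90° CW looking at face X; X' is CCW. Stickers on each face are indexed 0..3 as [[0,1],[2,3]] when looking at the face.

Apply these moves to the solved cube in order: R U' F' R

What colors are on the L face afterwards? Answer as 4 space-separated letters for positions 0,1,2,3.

Answer: W W O W

Derivation:
After move 1 (R): R=RRRR U=WGWG F=GYGY D=YBYB B=WBWB
After move 2 (U'): U=GGWW F=OOGY R=GYRR B=RRWB L=WBOO
After move 3 (F'): F=OYOG U=GGGR R=BYYR D=BOYB L=WWOW
After move 4 (R): R=YBRY U=GYGG F=OOOB D=BWYR B=RRGB
Query: L face = WWOW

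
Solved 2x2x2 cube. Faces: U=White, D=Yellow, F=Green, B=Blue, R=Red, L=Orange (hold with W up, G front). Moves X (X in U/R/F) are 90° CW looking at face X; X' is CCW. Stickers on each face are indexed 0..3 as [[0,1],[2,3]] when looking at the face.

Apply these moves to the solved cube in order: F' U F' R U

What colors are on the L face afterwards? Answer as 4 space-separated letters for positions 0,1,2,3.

Answer: R W O R

Derivation:
After move 1 (F'): F=GGGG U=WWRR R=YRYR D=OOYY L=OWOW
After move 2 (U): U=RWRW F=YRGG R=BBYR B=OWBB L=GGOW
After move 3 (F'): F=RGYG U=RWBY R=OBOR D=GWYY L=GWOR
After move 4 (R): R=OORB U=RGBG F=RWYY D=GBYO B=YWWB
After move 5 (U): U=BRGG F=OOYY R=YWRB B=GWWB L=RWOR
Query: L face = RWOR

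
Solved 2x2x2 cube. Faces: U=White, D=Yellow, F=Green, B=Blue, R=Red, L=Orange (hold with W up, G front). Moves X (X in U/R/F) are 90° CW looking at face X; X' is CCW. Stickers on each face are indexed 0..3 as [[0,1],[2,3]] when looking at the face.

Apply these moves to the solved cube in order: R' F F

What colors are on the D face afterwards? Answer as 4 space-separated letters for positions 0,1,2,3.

After move 1 (R'): R=RRRR U=WBWB F=GWGW D=YGYG B=YBYB
After move 2 (F): F=GGWW U=WBOO R=WRBR D=RRYG L=OYOG
After move 3 (F): F=WGWG U=WBGY R=OROR D=BWYG L=OROR
Query: D face = BWYG

Answer: B W Y G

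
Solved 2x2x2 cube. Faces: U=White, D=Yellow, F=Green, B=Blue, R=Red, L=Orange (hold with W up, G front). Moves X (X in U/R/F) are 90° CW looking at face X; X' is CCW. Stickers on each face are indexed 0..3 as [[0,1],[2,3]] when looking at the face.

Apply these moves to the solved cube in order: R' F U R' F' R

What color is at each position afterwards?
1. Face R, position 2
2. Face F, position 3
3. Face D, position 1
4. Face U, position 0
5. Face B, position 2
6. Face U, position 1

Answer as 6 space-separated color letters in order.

Answer: B W R O Y B

Derivation:
After move 1 (R'): R=RRRR U=WBWB F=GWGW D=YGYG B=YBYB
After move 2 (F): F=GGWW U=WBOO R=WRBR D=RRYG L=OYOG
After move 3 (U): U=OWOB F=WRWW R=YBBR B=OYYB L=GGOG
After move 4 (R'): R=BRYB U=OYOO F=WWWB D=RRYW B=GYRB
After move 5 (F'): F=WBWW U=OYBY R=RRRB D=GGYW L=GOOO
After move 6 (R): R=RRBR U=OBBW F=WGWW D=GRYG B=YYYB
Query 1: R[2] = B
Query 2: F[3] = W
Query 3: D[1] = R
Query 4: U[0] = O
Query 5: B[2] = Y
Query 6: U[1] = B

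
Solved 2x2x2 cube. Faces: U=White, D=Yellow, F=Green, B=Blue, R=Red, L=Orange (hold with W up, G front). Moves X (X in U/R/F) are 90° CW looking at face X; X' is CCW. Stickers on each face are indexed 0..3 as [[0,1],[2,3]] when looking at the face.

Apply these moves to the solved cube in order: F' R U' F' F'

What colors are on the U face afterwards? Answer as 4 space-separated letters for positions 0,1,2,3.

After move 1 (F'): F=GGGG U=WWRR R=YRYR D=OOYY L=OWOW
After move 2 (R): R=YYRR U=WGRG F=GOGY D=OBYB B=RBWB
After move 3 (U'): U=GGWR F=OWGY R=GORR B=YYWB L=RBOW
After move 4 (F'): F=WYOG U=GGGR R=BOOR D=BWYB L=RROW
After move 5 (F'): F=YGWO U=GGBO R=WOBR D=RWYB L=RROG
Query: U face = GGBO

Answer: G G B O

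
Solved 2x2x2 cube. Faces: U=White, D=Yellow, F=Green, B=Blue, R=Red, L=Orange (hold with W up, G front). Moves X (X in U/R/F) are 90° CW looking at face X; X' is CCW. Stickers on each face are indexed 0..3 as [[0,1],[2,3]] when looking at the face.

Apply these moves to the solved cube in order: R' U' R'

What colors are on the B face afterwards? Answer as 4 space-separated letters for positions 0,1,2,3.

Answer: G R G B

Derivation:
After move 1 (R'): R=RRRR U=WBWB F=GWGW D=YGYG B=YBYB
After move 2 (U'): U=BBWW F=OOGW R=GWRR B=RRYB L=YBOO
After move 3 (R'): R=WRGR U=BYWR F=OBGW D=YOYW B=GRGB
Query: B face = GRGB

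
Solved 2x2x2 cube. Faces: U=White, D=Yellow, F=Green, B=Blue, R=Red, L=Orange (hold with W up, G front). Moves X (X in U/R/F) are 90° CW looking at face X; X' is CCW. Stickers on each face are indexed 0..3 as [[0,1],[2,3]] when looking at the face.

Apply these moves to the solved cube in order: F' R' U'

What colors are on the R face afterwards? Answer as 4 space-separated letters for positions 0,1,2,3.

Answer: G W Y Y

Derivation:
After move 1 (F'): F=GGGG U=WWRR R=YRYR D=OOYY L=OWOW
After move 2 (R'): R=RRYY U=WBRB F=GWGR D=OGYG B=YBOB
After move 3 (U'): U=BBWR F=OWGR R=GWYY B=RROB L=YBOW
Query: R face = GWYY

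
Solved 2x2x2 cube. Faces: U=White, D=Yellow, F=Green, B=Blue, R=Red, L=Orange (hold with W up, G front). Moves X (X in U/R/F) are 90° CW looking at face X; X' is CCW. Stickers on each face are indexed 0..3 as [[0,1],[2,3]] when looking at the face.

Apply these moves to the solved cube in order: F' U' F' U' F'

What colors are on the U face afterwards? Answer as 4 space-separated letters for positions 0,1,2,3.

After move 1 (F'): F=GGGG U=WWRR R=YRYR D=OOYY L=OWOW
After move 2 (U'): U=WRWR F=OWGG R=GGYR B=YRBB L=BBOW
After move 3 (F'): F=WGOG U=WRGY R=OGOR D=BWYY L=BROW
After move 4 (U'): U=RYWG F=BROG R=WGOR B=OGBB L=YROW
After move 5 (F'): F=RGBO U=RYWO R=WGBR D=RWYY L=YGOW
Query: U face = RYWO

Answer: R Y W O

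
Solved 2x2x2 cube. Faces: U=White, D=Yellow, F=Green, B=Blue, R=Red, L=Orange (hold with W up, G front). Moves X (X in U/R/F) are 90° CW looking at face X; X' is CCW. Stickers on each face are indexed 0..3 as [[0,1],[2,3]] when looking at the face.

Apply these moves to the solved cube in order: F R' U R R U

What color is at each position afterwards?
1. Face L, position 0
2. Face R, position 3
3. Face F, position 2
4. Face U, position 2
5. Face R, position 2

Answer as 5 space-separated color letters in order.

After move 1 (F): F=GGGG U=WWOO R=WRWR D=RRYY L=OYOY
After move 2 (R'): R=RRWW U=WBOB F=GWGO D=RGYG B=YBRB
After move 3 (U): U=OWBB F=RRGO R=YBWW B=OYRB L=GWOY
After move 4 (R): R=WYWB U=ORBO F=RGGG D=RRYO B=BYWB
After move 5 (R): R=WWBY U=OGBG F=RRGO D=RWYB B=OYRB
After move 6 (U): U=BOGG F=WWGO R=OYBY B=GWRB L=RROY
Query 1: L[0] = R
Query 2: R[3] = Y
Query 3: F[2] = G
Query 4: U[2] = G
Query 5: R[2] = B

Answer: R Y G G B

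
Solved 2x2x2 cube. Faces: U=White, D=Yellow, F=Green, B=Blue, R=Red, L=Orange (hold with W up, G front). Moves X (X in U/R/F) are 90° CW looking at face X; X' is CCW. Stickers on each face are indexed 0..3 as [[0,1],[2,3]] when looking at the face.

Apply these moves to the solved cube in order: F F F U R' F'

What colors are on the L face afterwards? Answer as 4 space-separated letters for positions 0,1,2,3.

After move 1 (F): F=GGGG U=WWOO R=WRWR D=RRYY L=OYOY
After move 2 (F): F=GGGG U=WWYY R=OROR D=WWYY L=OROR
After move 3 (F): F=GGGG U=WWRR R=YRYR D=OOYY L=OWOW
After move 4 (U): U=RWRW F=YRGG R=BBYR B=OWBB L=GGOW
After move 5 (R'): R=BRBY U=RBRO F=YWGW D=ORYG B=YWOB
After move 6 (F'): F=WWYG U=RBBB R=RROY D=GWYG L=GOOR
Query: L face = GOOR

Answer: G O O R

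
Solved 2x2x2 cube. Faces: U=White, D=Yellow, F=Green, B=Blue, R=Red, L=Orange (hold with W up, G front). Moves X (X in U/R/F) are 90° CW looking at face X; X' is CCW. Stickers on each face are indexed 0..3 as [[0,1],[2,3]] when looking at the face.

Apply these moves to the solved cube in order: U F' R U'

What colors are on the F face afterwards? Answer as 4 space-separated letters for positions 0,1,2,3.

After move 1 (U): U=WWWW F=RRGG R=BBRR B=OOBB L=GGOO
After move 2 (F'): F=RGRG U=WWBR R=YBYR D=GOYY L=GWOW
After move 3 (R): R=YYRB U=WGBG F=RORY D=GBYO B=ROWB
After move 4 (U'): U=GGWB F=GWRY R=RORB B=YYWB L=ROOW
Query: F face = GWRY

Answer: G W R Y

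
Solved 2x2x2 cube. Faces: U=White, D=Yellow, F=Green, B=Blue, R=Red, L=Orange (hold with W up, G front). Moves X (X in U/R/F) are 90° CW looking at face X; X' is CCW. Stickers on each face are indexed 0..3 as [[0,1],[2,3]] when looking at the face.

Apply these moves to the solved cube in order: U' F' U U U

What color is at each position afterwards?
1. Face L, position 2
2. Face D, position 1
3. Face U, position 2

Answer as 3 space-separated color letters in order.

After move 1 (U'): U=WWWW F=OOGG R=GGRR B=RRBB L=BBOO
After move 2 (F'): F=OGOG U=WWGR R=YGYR D=BOYY L=BWOW
After move 3 (U): U=GWRW F=YGOG R=RRYR B=BWBB L=OGOW
After move 4 (U): U=RGWW F=RROG R=BWYR B=OGBB L=YGOW
After move 5 (U): U=WRWG F=BWOG R=OGYR B=YGBB L=RROW
Query 1: L[2] = O
Query 2: D[1] = O
Query 3: U[2] = W

Answer: O O W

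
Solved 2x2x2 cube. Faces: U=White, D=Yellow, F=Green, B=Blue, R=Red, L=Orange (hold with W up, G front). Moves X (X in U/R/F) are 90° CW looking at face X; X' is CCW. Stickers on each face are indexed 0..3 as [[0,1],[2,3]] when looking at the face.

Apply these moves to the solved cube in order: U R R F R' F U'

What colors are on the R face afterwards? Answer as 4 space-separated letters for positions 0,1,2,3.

Answer: O G G Y

Derivation:
After move 1 (U): U=WWWW F=RRGG R=BBRR B=OOBB L=GGOO
After move 2 (R): R=RBRB U=WRWG F=RYGY D=YBYO B=WOWB
After move 3 (R): R=RRBB U=WYWY F=RBGO D=YWYW B=GORB
After move 4 (F): F=GROB U=WYOG R=WRYB D=BRYW L=GYOW
After move 5 (R'): R=RBWY U=WROG F=GYOG D=BRYB B=WORB
After move 6 (F): F=OGGY U=WRWY R=OBGY D=WRYB L=GBOR
After move 7 (U'): U=RYWW F=GBGY R=OGGY B=OBRB L=WOOR
Query: R face = OGGY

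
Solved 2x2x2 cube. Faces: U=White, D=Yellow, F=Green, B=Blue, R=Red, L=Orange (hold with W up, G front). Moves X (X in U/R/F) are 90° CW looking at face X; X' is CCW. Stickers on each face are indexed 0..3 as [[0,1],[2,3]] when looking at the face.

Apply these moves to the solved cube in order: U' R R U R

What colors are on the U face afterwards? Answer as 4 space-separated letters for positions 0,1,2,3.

Answer: W R Y R

Derivation:
After move 1 (U'): U=WWWW F=OOGG R=GGRR B=RRBB L=BBOO
After move 2 (R): R=RGRG U=WOWG F=OYGY D=YBYR B=WRWB
After move 3 (R): R=RRGG U=WYWY F=OBGR D=YWYW B=GROB
After move 4 (U): U=WWYY F=RRGR R=GRGG B=BBOB L=OBOO
After move 5 (R): R=GGGR U=WRYR F=RWGW D=YOYB B=YBWB
Query: U face = WRYR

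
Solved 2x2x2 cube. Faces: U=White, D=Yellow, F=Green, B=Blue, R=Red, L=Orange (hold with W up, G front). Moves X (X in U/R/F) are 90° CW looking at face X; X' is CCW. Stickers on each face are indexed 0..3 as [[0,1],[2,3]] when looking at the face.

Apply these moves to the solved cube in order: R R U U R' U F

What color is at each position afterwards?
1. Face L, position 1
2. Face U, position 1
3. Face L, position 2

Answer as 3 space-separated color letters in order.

After move 1 (R): R=RRRR U=WGWG F=GYGY D=YBYB B=WBWB
After move 2 (R): R=RRRR U=WYWY F=GBGB D=YWYW B=GBGB
After move 3 (U): U=WWYY F=RRGB R=GBRR B=OOGB L=GBOO
After move 4 (U): U=YWYW F=GBGB R=OORR B=GBGB L=RROO
After move 5 (R'): R=OROR U=YGYG F=GWGW D=YBYB B=WBWB
After move 6 (U): U=YYGG F=ORGW R=WBOR B=RRWB L=GWOO
After move 7 (F): F=GOWR U=YYOW R=GBGR D=OWYB L=GYOB
Query 1: L[1] = Y
Query 2: U[1] = Y
Query 3: L[2] = O

Answer: Y Y O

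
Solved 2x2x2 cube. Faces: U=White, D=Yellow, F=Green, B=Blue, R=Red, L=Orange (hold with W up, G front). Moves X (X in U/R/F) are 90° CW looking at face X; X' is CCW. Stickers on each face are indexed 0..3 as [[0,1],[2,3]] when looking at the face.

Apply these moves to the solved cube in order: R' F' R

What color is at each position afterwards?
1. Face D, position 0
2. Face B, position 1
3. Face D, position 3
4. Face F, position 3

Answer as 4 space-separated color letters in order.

After move 1 (R'): R=RRRR U=WBWB F=GWGW D=YGYG B=YBYB
After move 2 (F'): F=WWGG U=WBRR R=GRYR D=OOYG L=OBOW
After move 3 (R): R=YGRR U=WWRG F=WOGG D=OYYY B=RBBB
Query 1: D[0] = O
Query 2: B[1] = B
Query 3: D[3] = Y
Query 4: F[3] = G

Answer: O B Y G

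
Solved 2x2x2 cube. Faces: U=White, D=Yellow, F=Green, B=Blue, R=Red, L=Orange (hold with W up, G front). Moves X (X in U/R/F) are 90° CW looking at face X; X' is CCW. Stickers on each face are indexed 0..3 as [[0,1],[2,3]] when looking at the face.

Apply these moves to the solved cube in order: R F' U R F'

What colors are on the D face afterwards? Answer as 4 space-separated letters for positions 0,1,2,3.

After move 1 (R): R=RRRR U=WGWG F=GYGY D=YBYB B=WBWB
After move 2 (F'): F=YYGG U=WGRR R=BRYR D=OOYB L=OGOW
After move 3 (U): U=RWRG F=BRGG R=WBYR B=OGWB L=YYOW
After move 4 (R): R=YWRB U=RRRG F=BOGB D=OWYO B=GGWB
After move 5 (F'): F=OBBG U=RRYR R=WWOB D=YWYO L=YGOR
Query: D face = YWYO

Answer: Y W Y O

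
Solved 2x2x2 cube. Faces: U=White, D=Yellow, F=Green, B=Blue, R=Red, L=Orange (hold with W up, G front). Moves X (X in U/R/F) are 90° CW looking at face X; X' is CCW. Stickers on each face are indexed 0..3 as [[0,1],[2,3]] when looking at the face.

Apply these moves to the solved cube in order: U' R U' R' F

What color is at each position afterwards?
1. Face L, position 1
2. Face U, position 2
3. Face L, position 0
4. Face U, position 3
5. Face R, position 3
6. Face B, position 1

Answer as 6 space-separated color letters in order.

Answer: Y O W R R G

Derivation:
After move 1 (U'): U=WWWW F=OOGG R=GGRR B=RRBB L=BBOO
After move 2 (R): R=RGRG U=WOWG F=OYGY D=YBYR B=WRWB
After move 3 (U'): U=OGWW F=BBGY R=OYRG B=RGWB L=WROO
After move 4 (R'): R=YGOR U=OWWR F=BGGW D=YBYY B=RGBB
After move 5 (F): F=GBWG U=OWOR R=WGRR D=OYYY L=WYOB
Query 1: L[1] = Y
Query 2: U[2] = O
Query 3: L[0] = W
Query 4: U[3] = R
Query 5: R[3] = R
Query 6: B[1] = G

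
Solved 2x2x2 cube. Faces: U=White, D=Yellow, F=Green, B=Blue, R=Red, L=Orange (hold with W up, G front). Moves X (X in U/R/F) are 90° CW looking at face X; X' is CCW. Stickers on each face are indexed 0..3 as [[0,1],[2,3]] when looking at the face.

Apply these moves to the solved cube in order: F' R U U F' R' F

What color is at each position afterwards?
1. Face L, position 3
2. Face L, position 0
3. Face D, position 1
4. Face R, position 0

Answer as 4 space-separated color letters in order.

Answer: Y Y W O

Derivation:
After move 1 (F'): F=GGGG U=WWRR R=YRYR D=OOYY L=OWOW
After move 2 (R): R=YYRR U=WGRG F=GOGY D=OBYB B=RBWB
After move 3 (U): U=RWGG F=YYGY R=RBRR B=OWWB L=GOOW
After move 4 (U): U=GRGW F=RBGY R=OWRR B=GOWB L=YYOW
After move 5 (F'): F=BYRG U=GROR R=BWOR D=YWYB L=YWOG
After move 6 (R'): R=WRBO U=GWOG F=BRRR D=YYYG B=BOWB
After move 7 (F): F=RBRR U=GWGW R=ORGO D=BWYG L=YYOY
Query 1: L[3] = Y
Query 2: L[0] = Y
Query 3: D[1] = W
Query 4: R[0] = O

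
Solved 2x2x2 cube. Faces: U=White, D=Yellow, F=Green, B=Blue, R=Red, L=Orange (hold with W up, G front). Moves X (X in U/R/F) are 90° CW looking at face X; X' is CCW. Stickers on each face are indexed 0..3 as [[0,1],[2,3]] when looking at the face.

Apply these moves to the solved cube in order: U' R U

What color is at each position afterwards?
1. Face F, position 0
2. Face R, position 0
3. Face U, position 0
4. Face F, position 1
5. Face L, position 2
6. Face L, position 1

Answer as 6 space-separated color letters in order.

After move 1 (U'): U=WWWW F=OOGG R=GGRR B=RRBB L=BBOO
After move 2 (R): R=RGRG U=WOWG F=OYGY D=YBYR B=WRWB
After move 3 (U): U=WWGO F=RGGY R=WRRG B=BBWB L=OYOO
Query 1: F[0] = R
Query 2: R[0] = W
Query 3: U[0] = W
Query 4: F[1] = G
Query 5: L[2] = O
Query 6: L[1] = Y

Answer: R W W G O Y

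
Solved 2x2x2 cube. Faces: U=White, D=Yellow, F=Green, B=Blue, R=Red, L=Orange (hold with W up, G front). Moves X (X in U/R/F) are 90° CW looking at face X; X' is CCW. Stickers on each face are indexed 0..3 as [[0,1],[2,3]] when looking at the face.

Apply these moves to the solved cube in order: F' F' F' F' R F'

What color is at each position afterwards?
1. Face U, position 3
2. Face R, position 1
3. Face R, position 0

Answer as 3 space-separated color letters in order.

Answer: R R B

Derivation:
After move 1 (F'): F=GGGG U=WWRR R=YRYR D=OOYY L=OWOW
After move 2 (F'): F=GGGG U=WWYY R=OROR D=WWYY L=OROR
After move 3 (F'): F=GGGG U=WWOO R=WRWR D=RRYY L=OYOY
After move 4 (F'): F=GGGG U=WWWW R=RRRR D=YYYY L=OOOO
After move 5 (R): R=RRRR U=WGWG F=GYGY D=YBYB B=WBWB
After move 6 (F'): F=YYGG U=WGRR R=BRYR D=OOYB L=OGOW
Query 1: U[3] = R
Query 2: R[1] = R
Query 3: R[0] = B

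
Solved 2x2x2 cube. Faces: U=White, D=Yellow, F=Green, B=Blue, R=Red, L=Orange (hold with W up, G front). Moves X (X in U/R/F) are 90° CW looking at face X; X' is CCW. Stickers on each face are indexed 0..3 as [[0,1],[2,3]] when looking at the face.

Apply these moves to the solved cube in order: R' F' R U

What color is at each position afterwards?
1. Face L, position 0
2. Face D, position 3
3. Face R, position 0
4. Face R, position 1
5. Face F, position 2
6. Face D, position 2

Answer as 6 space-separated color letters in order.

After move 1 (R'): R=RRRR U=WBWB F=GWGW D=YGYG B=YBYB
After move 2 (F'): F=WWGG U=WBRR R=GRYR D=OOYG L=OBOW
After move 3 (R): R=YGRR U=WWRG F=WOGG D=OYYY B=RBBB
After move 4 (U): U=RWGW F=YGGG R=RBRR B=OBBB L=WOOW
Query 1: L[0] = W
Query 2: D[3] = Y
Query 3: R[0] = R
Query 4: R[1] = B
Query 5: F[2] = G
Query 6: D[2] = Y

Answer: W Y R B G Y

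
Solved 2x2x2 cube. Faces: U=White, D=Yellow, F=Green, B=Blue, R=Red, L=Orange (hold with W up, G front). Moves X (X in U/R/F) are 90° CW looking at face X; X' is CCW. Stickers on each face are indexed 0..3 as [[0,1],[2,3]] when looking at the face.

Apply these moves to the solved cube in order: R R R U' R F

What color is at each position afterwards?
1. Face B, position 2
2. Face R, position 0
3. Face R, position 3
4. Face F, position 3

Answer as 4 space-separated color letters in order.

After move 1 (R): R=RRRR U=WGWG F=GYGY D=YBYB B=WBWB
After move 2 (R): R=RRRR U=WYWY F=GBGB D=YWYW B=GBGB
After move 3 (R): R=RRRR U=WBWB F=GWGW D=YGYG B=YBYB
After move 4 (U'): U=BBWW F=OOGW R=GWRR B=RRYB L=YBOO
After move 5 (R): R=RGRW U=BOWW F=OGGG D=YYYR B=WRBB
After move 6 (F): F=GOGG U=BOOB R=WGWW D=RRYR L=YYOY
Query 1: B[2] = B
Query 2: R[0] = W
Query 3: R[3] = W
Query 4: F[3] = G

Answer: B W W G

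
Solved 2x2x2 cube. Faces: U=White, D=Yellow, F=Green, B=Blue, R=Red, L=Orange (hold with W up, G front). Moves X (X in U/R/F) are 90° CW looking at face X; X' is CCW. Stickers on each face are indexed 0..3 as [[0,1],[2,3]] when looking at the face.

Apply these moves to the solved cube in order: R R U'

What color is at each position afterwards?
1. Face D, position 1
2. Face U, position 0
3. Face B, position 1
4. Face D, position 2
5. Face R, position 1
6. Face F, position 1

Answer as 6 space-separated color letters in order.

Answer: W Y R Y B O

Derivation:
After move 1 (R): R=RRRR U=WGWG F=GYGY D=YBYB B=WBWB
After move 2 (R): R=RRRR U=WYWY F=GBGB D=YWYW B=GBGB
After move 3 (U'): U=YYWW F=OOGB R=GBRR B=RRGB L=GBOO
Query 1: D[1] = W
Query 2: U[0] = Y
Query 3: B[1] = R
Query 4: D[2] = Y
Query 5: R[1] = B
Query 6: F[1] = O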